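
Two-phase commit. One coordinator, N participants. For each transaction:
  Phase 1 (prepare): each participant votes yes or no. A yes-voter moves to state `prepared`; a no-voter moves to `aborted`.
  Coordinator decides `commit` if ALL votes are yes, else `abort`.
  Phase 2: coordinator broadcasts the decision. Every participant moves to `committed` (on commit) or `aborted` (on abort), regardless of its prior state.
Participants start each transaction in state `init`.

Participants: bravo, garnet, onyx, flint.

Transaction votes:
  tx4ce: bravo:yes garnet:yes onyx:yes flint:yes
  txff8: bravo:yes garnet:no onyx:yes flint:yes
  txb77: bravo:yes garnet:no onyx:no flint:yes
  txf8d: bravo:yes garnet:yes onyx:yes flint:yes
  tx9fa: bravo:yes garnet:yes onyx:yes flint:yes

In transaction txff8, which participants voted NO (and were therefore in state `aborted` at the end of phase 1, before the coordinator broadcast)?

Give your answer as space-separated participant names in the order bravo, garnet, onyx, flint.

Txn txff8 phase 1: bravo yes -> prepared; garnet no -> aborted; onyx yes -> prepared; flint yes -> prepared

Answer: garnet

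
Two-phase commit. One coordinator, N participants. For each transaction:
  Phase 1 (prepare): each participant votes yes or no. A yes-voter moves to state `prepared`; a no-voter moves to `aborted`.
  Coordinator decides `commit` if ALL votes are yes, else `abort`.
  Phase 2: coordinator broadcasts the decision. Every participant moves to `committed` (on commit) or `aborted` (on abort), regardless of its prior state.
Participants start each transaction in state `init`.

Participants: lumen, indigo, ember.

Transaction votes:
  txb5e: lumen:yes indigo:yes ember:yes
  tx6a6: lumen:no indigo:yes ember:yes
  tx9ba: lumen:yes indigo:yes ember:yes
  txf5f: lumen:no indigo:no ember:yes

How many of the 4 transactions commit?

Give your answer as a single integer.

Answer: 2

Derivation:
txb5e: all yes -> commit (commits=1)
tx6a6: no from lumen -> abort (commits=1)
tx9ba: all yes -> commit (commits=2)
txf5f: no from lumen, indigo -> abort (commits=2)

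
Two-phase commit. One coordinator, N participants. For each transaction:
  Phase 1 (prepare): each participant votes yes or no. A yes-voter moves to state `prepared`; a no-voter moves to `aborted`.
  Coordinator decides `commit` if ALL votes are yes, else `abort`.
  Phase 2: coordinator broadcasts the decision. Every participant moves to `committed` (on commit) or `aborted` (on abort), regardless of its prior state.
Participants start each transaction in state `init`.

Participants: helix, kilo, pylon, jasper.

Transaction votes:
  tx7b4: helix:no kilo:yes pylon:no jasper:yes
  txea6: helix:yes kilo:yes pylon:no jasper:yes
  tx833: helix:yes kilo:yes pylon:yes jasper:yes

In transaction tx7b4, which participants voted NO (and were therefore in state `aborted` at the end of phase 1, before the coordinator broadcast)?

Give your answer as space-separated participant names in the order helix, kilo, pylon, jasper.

Answer: helix pylon

Derivation:
Txn tx7b4 phase 1: helix no -> aborted; kilo yes -> prepared; pylon no -> aborted; jasper yes -> prepared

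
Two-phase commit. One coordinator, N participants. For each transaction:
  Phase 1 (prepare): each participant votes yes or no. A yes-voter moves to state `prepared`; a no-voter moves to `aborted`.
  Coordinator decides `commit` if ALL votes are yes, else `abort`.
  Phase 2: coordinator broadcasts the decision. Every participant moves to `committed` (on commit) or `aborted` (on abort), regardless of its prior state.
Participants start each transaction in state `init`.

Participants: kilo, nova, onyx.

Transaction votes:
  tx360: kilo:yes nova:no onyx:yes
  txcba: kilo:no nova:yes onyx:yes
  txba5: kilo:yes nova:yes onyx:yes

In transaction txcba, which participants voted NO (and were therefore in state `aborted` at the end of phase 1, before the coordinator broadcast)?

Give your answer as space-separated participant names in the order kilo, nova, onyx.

Answer: kilo

Derivation:
Txn txcba phase 1: kilo no -> aborted; nova yes -> prepared; onyx yes -> prepared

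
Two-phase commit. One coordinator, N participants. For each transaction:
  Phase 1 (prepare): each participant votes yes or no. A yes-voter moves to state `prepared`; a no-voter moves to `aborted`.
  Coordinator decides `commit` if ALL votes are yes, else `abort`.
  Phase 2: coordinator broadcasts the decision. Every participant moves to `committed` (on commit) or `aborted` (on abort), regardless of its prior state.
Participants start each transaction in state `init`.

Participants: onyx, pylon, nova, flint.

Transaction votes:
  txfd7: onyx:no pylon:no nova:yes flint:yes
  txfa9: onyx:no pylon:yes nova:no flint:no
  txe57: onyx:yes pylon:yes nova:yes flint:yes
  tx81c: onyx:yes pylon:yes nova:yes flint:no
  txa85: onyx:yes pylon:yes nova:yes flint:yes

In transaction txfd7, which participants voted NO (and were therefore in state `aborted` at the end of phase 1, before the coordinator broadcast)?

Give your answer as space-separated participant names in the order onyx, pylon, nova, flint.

Answer: onyx pylon

Derivation:
Txn txfd7 phase 1: onyx no -> aborted; pylon no -> aborted; nova yes -> prepared; flint yes -> prepared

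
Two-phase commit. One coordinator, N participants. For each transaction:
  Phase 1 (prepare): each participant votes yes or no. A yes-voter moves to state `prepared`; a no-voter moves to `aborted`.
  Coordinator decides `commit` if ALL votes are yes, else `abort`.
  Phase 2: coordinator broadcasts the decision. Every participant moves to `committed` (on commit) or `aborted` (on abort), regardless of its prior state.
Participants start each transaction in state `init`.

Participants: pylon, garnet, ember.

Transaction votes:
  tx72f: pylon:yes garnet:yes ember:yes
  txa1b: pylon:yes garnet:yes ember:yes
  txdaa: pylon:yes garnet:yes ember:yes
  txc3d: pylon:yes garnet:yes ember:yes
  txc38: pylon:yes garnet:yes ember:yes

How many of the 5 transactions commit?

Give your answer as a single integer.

Answer: 5

Derivation:
tx72f: all yes -> commit (commits=1)
txa1b: all yes -> commit (commits=2)
txdaa: all yes -> commit (commits=3)
txc3d: all yes -> commit (commits=4)
txc38: all yes -> commit (commits=5)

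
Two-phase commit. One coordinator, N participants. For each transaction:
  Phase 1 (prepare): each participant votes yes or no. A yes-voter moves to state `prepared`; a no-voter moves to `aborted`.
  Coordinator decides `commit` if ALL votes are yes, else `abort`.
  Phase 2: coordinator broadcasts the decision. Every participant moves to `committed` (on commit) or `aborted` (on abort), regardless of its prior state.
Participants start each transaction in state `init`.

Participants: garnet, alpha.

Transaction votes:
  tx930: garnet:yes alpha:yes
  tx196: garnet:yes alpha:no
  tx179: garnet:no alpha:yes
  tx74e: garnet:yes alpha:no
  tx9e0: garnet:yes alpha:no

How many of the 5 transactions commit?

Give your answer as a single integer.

Answer: 1

Derivation:
tx930: all yes -> commit (commits=1)
tx196: no from alpha -> abort (commits=1)
tx179: no from garnet -> abort (commits=1)
tx74e: no from alpha -> abort (commits=1)
tx9e0: no from alpha -> abort (commits=1)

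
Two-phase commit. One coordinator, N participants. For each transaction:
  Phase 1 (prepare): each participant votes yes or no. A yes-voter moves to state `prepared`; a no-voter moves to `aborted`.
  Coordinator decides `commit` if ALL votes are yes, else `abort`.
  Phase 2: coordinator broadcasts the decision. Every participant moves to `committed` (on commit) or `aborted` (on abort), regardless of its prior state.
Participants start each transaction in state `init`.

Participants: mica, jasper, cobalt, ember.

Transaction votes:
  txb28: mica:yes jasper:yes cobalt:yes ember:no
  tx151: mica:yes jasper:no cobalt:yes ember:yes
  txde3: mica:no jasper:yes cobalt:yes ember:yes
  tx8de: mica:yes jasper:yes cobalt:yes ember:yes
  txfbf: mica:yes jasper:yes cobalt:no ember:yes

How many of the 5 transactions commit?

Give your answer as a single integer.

txb28: no from ember -> abort (commits=0)
tx151: no from jasper -> abort (commits=0)
txde3: no from mica -> abort (commits=0)
tx8de: all yes -> commit (commits=1)
txfbf: no from cobalt -> abort (commits=1)

Answer: 1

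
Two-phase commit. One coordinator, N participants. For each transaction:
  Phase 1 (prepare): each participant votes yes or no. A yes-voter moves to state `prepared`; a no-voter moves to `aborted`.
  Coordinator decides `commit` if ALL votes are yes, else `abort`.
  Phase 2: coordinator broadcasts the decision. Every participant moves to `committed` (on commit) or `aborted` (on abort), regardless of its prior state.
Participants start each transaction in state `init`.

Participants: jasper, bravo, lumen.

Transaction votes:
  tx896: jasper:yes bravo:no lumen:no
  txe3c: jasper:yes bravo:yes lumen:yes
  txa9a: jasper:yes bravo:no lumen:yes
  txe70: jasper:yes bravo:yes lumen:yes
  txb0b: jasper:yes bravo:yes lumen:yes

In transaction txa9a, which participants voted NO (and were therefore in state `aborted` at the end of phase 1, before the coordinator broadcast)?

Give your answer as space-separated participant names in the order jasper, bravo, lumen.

Answer: bravo

Derivation:
Txn txa9a phase 1: jasper yes -> prepared; bravo no -> aborted; lumen yes -> prepared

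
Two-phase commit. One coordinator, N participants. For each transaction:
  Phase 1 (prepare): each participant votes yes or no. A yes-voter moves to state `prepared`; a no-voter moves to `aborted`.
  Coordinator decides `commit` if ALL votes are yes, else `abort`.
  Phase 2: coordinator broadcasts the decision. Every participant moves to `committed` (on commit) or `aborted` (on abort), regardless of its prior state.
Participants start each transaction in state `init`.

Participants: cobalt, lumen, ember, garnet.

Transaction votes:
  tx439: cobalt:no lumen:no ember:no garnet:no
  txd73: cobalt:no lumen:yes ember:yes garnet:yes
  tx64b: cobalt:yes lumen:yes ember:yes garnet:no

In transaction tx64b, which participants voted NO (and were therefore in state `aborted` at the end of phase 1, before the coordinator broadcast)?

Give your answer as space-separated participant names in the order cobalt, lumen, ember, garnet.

Txn tx64b phase 1: cobalt yes -> prepared; lumen yes -> prepared; ember yes -> prepared; garnet no -> aborted

Answer: garnet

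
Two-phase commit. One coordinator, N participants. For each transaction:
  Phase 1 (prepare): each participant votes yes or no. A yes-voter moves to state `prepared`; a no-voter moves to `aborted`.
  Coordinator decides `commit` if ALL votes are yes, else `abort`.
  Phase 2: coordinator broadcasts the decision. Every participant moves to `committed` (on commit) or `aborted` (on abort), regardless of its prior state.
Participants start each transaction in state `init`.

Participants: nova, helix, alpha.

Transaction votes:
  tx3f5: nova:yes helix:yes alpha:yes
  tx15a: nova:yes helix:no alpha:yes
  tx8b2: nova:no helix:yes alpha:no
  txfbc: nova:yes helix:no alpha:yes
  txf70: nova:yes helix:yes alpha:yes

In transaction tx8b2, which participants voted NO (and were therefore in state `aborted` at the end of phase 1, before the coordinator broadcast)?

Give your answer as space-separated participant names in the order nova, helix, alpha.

Answer: nova alpha

Derivation:
Txn tx8b2 phase 1: nova no -> aborted; helix yes -> prepared; alpha no -> aborted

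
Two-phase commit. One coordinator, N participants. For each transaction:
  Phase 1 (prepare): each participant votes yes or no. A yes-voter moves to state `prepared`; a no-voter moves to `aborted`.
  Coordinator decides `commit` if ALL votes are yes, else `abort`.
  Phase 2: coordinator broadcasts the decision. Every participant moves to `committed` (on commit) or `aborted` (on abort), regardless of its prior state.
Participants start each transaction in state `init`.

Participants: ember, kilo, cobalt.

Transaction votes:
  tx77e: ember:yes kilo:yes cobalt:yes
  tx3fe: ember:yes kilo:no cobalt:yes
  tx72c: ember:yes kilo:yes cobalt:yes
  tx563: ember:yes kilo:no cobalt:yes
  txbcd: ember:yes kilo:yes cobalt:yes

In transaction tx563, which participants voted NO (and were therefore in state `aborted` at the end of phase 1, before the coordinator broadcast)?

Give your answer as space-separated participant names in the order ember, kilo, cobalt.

Txn tx563 phase 1: ember yes -> prepared; kilo no -> aborted; cobalt yes -> prepared

Answer: kilo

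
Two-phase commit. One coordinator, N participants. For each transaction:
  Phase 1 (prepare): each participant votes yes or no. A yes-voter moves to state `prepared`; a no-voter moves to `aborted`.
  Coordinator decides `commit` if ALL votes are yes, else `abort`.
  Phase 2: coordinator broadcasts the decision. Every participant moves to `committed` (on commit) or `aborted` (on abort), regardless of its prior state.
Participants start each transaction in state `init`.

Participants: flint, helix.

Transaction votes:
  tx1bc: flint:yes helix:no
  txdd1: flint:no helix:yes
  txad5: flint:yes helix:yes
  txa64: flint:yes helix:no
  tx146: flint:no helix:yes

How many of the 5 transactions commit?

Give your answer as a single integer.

tx1bc: no from helix -> abort (commits=0)
txdd1: no from flint -> abort (commits=0)
txad5: all yes -> commit (commits=1)
txa64: no from helix -> abort (commits=1)
tx146: no from flint -> abort (commits=1)

Answer: 1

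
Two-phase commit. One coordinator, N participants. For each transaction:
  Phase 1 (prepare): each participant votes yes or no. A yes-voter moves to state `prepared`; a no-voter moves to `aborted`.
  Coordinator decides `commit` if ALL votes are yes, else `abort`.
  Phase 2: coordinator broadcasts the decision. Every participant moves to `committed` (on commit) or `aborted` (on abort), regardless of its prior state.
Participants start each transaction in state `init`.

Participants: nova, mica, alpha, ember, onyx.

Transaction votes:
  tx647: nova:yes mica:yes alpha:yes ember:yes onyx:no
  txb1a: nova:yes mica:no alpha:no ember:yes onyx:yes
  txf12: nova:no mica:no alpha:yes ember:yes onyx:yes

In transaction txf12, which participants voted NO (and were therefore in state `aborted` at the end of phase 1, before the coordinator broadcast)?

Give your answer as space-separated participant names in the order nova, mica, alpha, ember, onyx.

Answer: nova mica

Derivation:
Txn txf12 phase 1: nova no -> aborted; mica no -> aborted; alpha yes -> prepared; ember yes -> prepared; onyx yes -> prepared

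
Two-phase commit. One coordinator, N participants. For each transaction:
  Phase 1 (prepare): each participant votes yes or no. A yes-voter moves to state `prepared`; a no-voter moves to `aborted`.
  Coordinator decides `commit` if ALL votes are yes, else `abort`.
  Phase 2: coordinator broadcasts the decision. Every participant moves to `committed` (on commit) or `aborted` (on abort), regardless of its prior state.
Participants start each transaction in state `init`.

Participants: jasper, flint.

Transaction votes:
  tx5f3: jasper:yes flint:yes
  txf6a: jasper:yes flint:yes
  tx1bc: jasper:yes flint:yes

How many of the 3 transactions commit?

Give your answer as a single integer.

tx5f3: all yes -> commit (commits=1)
txf6a: all yes -> commit (commits=2)
tx1bc: all yes -> commit (commits=3)

Answer: 3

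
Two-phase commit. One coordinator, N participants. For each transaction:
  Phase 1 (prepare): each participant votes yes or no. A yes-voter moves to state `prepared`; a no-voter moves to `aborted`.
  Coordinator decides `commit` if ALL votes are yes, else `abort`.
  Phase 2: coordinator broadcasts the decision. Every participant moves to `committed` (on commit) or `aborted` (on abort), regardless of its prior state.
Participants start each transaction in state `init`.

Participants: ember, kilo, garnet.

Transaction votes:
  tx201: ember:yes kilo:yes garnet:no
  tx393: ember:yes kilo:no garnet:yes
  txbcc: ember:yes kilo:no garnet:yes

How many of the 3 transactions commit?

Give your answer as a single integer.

tx201: no from garnet -> abort (commits=0)
tx393: no from kilo -> abort (commits=0)
txbcc: no from kilo -> abort (commits=0)

Answer: 0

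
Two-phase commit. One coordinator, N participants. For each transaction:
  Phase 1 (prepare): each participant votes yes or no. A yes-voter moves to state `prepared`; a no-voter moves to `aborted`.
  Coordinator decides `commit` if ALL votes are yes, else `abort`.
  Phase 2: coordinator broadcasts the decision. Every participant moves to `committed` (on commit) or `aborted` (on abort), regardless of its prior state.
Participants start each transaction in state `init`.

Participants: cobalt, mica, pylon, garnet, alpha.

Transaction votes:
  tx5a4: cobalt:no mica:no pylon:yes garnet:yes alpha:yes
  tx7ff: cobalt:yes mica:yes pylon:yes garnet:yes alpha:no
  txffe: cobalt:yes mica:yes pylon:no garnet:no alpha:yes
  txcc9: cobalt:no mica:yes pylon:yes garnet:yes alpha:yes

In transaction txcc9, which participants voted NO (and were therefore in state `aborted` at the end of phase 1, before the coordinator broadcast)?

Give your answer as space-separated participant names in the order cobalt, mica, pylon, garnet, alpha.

Answer: cobalt

Derivation:
Txn txcc9 phase 1: cobalt no -> aborted; mica yes -> prepared; pylon yes -> prepared; garnet yes -> prepared; alpha yes -> prepared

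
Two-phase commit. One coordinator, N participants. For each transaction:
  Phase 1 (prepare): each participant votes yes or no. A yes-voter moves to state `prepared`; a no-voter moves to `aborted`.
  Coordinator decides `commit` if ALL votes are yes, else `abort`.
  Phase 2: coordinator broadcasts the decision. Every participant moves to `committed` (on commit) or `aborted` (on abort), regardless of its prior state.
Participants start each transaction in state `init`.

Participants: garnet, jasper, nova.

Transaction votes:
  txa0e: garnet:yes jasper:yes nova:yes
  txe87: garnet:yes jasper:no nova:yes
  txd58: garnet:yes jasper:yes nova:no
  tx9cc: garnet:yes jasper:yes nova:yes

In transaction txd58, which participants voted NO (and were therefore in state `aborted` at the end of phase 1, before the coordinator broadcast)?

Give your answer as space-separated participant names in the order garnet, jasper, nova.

Txn txd58 phase 1: garnet yes -> prepared; jasper yes -> prepared; nova no -> aborted

Answer: nova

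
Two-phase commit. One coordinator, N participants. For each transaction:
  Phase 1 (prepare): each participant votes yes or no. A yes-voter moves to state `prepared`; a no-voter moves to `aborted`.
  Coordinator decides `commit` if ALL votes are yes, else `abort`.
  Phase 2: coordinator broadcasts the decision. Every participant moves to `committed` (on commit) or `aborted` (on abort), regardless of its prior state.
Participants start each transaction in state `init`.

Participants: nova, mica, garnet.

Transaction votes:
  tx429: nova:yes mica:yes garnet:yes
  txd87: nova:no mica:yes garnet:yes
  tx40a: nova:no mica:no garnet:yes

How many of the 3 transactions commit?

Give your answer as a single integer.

tx429: all yes -> commit (commits=1)
txd87: no from nova -> abort (commits=1)
tx40a: no from nova, mica -> abort (commits=1)

Answer: 1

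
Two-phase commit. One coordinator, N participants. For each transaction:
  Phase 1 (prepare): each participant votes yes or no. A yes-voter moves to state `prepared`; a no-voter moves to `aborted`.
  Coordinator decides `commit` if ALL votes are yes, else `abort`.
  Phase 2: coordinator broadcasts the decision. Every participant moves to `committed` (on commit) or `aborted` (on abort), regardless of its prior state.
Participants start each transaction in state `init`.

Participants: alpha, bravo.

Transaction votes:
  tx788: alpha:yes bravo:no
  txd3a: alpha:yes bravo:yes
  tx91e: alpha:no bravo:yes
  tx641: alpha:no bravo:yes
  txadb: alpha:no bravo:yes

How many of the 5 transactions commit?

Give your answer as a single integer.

tx788: no from bravo -> abort (commits=0)
txd3a: all yes -> commit (commits=1)
tx91e: no from alpha -> abort (commits=1)
tx641: no from alpha -> abort (commits=1)
txadb: no from alpha -> abort (commits=1)

Answer: 1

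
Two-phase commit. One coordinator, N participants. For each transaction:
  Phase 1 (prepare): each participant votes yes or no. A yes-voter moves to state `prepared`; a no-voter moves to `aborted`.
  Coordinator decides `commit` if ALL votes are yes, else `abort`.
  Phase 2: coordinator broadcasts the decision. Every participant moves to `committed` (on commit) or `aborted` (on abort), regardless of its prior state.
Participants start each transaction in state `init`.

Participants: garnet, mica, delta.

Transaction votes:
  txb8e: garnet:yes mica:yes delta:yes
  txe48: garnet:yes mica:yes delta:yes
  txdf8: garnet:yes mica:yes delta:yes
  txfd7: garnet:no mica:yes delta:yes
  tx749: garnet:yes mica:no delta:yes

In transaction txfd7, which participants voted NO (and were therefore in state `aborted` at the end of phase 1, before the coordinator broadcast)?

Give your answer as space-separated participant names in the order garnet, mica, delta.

Answer: garnet

Derivation:
Txn txfd7 phase 1: garnet no -> aborted; mica yes -> prepared; delta yes -> prepared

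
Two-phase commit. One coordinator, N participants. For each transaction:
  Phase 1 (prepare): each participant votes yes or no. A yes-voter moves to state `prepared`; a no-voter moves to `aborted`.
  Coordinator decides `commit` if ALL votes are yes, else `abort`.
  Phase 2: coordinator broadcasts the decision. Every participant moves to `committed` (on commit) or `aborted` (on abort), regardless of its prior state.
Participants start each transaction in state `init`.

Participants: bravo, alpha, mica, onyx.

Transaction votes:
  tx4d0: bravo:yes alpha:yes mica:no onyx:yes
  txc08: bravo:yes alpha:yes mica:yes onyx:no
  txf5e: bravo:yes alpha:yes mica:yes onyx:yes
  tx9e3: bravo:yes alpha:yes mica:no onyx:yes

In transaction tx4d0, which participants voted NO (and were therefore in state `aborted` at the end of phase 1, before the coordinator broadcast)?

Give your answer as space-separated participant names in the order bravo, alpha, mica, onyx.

Answer: mica

Derivation:
Txn tx4d0 phase 1: bravo yes -> prepared; alpha yes -> prepared; mica no -> aborted; onyx yes -> prepared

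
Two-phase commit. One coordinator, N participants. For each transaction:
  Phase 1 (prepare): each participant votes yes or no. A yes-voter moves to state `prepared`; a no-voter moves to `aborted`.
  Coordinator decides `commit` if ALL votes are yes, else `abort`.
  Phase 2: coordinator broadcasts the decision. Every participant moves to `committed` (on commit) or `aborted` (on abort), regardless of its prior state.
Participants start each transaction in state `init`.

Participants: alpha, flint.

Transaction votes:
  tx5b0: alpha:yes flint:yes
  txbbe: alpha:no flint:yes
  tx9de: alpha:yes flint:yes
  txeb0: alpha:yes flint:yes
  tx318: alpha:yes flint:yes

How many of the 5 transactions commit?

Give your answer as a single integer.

Answer: 4

Derivation:
tx5b0: all yes -> commit (commits=1)
txbbe: no from alpha -> abort (commits=1)
tx9de: all yes -> commit (commits=2)
txeb0: all yes -> commit (commits=3)
tx318: all yes -> commit (commits=4)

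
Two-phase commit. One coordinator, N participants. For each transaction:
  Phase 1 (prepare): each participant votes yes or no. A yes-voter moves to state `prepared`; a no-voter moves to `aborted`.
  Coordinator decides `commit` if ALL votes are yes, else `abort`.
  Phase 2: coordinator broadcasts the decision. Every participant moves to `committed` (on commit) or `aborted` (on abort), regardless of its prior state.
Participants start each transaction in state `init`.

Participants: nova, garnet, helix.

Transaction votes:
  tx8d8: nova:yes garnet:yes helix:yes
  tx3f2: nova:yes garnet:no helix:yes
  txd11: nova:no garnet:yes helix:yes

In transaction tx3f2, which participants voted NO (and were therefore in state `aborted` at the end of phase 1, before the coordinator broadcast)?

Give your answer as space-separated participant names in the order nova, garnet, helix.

Txn tx3f2 phase 1: nova yes -> prepared; garnet no -> aborted; helix yes -> prepared

Answer: garnet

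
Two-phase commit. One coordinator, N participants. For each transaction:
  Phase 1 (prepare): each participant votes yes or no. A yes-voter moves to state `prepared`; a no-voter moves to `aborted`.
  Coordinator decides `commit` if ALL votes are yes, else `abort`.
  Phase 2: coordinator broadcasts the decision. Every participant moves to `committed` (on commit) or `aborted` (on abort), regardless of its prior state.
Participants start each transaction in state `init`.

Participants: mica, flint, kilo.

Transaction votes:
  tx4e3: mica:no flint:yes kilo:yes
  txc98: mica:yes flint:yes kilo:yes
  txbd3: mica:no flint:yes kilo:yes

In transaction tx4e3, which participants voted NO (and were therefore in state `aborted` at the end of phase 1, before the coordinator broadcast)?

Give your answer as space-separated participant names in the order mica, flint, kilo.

Answer: mica

Derivation:
Txn tx4e3 phase 1: mica no -> aborted; flint yes -> prepared; kilo yes -> prepared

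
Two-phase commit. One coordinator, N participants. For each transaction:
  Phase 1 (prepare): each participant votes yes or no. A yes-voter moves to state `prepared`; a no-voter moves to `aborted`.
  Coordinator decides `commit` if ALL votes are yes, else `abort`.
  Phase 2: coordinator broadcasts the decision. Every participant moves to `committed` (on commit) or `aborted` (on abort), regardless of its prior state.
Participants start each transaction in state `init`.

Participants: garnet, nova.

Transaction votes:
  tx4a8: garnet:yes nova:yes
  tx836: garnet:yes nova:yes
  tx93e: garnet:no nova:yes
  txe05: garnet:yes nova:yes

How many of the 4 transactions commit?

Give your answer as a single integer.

tx4a8: all yes -> commit (commits=1)
tx836: all yes -> commit (commits=2)
tx93e: no from garnet -> abort (commits=2)
txe05: all yes -> commit (commits=3)

Answer: 3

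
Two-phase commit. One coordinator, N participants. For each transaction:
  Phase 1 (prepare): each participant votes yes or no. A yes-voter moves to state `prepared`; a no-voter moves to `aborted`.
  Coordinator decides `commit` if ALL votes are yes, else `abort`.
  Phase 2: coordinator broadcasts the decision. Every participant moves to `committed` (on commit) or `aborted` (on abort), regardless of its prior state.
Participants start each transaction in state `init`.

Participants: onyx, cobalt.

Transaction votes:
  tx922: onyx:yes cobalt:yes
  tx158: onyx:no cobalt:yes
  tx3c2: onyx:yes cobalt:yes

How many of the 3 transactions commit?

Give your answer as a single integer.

tx922: all yes -> commit (commits=1)
tx158: no from onyx -> abort (commits=1)
tx3c2: all yes -> commit (commits=2)

Answer: 2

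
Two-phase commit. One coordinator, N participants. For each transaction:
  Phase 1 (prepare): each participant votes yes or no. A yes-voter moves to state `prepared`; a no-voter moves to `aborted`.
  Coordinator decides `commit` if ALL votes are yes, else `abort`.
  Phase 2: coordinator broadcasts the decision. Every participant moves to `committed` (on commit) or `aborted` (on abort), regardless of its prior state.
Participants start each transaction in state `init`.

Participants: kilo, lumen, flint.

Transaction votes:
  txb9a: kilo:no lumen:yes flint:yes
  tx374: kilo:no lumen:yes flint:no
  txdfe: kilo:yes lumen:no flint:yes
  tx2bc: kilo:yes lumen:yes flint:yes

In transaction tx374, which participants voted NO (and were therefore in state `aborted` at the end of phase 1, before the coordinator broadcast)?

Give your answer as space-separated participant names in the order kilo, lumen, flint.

Answer: kilo flint

Derivation:
Txn tx374 phase 1: kilo no -> aborted; lumen yes -> prepared; flint no -> aborted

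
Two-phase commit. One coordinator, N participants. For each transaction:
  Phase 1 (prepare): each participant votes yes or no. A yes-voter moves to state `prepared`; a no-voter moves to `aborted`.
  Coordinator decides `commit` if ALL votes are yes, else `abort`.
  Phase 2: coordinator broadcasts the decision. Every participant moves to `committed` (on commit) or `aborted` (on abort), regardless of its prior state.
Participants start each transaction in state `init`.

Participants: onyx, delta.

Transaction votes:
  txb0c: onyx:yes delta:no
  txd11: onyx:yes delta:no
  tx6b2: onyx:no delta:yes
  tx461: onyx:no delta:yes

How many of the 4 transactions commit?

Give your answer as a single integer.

txb0c: no from delta -> abort (commits=0)
txd11: no from delta -> abort (commits=0)
tx6b2: no from onyx -> abort (commits=0)
tx461: no from onyx -> abort (commits=0)

Answer: 0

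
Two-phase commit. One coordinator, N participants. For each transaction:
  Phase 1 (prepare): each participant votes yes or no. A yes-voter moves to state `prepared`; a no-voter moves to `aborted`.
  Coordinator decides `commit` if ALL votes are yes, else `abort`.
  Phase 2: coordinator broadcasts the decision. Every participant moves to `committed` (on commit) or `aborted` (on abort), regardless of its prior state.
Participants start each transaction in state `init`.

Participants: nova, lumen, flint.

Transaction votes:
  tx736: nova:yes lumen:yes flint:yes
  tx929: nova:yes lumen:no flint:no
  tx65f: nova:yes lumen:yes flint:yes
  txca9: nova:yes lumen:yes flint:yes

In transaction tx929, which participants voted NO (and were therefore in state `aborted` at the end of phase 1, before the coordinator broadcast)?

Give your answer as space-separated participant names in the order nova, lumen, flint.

Txn tx929 phase 1: nova yes -> prepared; lumen no -> aborted; flint no -> aborted

Answer: lumen flint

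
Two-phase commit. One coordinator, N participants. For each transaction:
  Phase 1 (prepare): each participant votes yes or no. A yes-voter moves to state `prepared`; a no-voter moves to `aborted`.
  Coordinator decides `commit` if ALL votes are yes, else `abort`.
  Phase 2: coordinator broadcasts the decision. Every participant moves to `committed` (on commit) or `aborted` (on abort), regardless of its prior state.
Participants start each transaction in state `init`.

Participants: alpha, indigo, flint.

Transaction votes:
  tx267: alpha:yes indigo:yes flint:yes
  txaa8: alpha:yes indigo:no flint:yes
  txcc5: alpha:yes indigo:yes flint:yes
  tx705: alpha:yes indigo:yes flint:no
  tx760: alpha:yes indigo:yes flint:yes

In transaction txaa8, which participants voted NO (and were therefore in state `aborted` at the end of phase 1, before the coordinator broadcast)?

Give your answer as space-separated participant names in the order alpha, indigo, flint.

Txn txaa8 phase 1: alpha yes -> prepared; indigo no -> aborted; flint yes -> prepared

Answer: indigo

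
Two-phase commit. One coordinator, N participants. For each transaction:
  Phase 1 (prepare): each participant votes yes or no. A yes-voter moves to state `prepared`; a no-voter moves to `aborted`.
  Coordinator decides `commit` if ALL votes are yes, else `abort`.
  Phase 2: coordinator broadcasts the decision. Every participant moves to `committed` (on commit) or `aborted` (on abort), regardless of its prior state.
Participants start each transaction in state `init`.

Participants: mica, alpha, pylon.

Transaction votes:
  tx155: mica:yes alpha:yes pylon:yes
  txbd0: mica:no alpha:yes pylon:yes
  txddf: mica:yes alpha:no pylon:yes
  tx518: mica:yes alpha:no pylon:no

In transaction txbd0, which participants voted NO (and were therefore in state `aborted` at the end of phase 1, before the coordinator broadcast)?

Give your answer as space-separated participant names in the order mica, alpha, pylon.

Txn txbd0 phase 1: mica no -> aborted; alpha yes -> prepared; pylon yes -> prepared

Answer: mica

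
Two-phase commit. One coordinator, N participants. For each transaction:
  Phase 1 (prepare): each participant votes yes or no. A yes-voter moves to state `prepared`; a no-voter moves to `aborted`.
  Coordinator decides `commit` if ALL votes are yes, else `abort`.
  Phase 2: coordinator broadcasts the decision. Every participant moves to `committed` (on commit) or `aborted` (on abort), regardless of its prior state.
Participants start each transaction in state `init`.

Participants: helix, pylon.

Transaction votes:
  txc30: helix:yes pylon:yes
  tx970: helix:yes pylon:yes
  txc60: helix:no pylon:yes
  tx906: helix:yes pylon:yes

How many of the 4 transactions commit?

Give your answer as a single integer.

Answer: 3

Derivation:
txc30: all yes -> commit (commits=1)
tx970: all yes -> commit (commits=2)
txc60: no from helix -> abort (commits=2)
tx906: all yes -> commit (commits=3)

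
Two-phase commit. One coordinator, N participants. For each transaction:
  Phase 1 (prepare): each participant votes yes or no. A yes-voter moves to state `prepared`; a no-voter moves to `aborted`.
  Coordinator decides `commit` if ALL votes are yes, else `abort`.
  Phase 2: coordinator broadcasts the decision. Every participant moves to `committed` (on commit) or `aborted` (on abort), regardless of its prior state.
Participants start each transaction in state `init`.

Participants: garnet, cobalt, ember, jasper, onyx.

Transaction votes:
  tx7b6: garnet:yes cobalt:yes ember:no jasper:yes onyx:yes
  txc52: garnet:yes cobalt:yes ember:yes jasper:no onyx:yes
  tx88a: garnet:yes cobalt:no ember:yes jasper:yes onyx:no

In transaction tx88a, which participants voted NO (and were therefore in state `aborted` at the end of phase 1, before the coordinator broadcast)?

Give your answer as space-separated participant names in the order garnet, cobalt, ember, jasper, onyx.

Answer: cobalt onyx

Derivation:
Txn tx88a phase 1: garnet yes -> prepared; cobalt no -> aborted; ember yes -> prepared; jasper yes -> prepared; onyx no -> aborted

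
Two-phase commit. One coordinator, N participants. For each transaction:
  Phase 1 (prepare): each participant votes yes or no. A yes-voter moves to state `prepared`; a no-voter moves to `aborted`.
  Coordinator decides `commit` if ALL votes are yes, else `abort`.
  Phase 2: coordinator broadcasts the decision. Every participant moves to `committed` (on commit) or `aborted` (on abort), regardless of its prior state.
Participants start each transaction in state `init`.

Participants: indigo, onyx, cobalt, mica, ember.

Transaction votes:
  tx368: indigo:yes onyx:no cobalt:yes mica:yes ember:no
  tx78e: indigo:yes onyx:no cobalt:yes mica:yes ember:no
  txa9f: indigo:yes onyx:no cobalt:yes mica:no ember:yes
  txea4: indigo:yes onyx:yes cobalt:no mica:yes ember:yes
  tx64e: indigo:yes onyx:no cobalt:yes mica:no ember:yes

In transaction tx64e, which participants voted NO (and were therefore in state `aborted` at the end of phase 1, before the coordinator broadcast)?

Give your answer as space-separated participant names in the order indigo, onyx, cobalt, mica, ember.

Txn tx64e phase 1: indigo yes -> prepared; onyx no -> aborted; cobalt yes -> prepared; mica no -> aborted; ember yes -> prepared

Answer: onyx mica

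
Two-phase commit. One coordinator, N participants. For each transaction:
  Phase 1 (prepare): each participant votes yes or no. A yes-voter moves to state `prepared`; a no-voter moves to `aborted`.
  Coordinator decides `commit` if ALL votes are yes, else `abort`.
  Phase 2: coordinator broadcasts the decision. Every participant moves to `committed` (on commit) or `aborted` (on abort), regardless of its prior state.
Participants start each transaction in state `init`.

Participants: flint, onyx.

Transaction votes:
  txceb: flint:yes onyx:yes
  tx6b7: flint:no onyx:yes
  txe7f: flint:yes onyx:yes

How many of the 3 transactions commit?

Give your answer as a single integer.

txceb: all yes -> commit (commits=1)
tx6b7: no from flint -> abort (commits=1)
txe7f: all yes -> commit (commits=2)

Answer: 2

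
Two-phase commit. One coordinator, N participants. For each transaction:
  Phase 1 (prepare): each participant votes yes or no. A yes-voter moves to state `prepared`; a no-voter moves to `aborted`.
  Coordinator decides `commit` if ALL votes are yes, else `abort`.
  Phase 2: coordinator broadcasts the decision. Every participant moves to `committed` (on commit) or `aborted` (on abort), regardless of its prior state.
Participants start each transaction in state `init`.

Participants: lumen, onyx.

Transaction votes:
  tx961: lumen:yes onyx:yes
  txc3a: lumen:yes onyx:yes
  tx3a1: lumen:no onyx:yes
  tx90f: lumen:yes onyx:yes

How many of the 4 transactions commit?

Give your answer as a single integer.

tx961: all yes -> commit (commits=1)
txc3a: all yes -> commit (commits=2)
tx3a1: no from lumen -> abort (commits=2)
tx90f: all yes -> commit (commits=3)

Answer: 3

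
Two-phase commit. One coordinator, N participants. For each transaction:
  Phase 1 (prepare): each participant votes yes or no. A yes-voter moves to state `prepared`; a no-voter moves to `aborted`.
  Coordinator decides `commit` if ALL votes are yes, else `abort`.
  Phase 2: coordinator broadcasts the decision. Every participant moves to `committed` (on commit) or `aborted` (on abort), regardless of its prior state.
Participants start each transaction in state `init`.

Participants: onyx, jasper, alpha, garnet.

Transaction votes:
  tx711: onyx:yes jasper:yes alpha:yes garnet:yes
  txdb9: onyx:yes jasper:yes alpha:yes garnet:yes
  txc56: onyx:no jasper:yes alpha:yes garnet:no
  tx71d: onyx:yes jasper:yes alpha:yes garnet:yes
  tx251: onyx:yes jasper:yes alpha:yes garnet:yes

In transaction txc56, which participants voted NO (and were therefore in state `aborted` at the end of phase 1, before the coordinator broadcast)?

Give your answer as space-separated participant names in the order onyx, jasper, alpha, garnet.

Answer: onyx garnet

Derivation:
Txn txc56 phase 1: onyx no -> aborted; jasper yes -> prepared; alpha yes -> prepared; garnet no -> aborted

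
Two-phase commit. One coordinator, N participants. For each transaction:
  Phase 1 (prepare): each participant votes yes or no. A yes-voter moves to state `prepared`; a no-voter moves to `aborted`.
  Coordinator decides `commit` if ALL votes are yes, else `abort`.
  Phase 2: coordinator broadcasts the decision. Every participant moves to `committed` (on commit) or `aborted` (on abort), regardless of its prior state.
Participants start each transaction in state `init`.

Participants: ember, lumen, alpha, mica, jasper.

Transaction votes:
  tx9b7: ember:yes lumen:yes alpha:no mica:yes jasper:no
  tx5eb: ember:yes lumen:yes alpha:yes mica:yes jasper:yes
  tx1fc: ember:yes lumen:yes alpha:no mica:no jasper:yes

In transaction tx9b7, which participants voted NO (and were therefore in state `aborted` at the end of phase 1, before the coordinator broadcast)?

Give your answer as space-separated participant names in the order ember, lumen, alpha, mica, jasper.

Txn tx9b7 phase 1: ember yes -> prepared; lumen yes -> prepared; alpha no -> aborted; mica yes -> prepared; jasper no -> aborted

Answer: alpha jasper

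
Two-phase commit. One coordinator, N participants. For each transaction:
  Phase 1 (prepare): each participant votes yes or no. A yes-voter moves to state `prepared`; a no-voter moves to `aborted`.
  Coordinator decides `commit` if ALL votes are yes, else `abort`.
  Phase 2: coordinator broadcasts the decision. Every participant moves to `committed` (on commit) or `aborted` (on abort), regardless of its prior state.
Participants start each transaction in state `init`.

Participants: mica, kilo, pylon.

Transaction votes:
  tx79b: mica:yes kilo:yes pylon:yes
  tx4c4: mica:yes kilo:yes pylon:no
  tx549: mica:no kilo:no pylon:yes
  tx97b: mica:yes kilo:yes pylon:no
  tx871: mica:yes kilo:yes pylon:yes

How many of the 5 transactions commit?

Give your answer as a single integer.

Answer: 2

Derivation:
tx79b: all yes -> commit (commits=1)
tx4c4: no from pylon -> abort (commits=1)
tx549: no from mica, kilo -> abort (commits=1)
tx97b: no from pylon -> abort (commits=1)
tx871: all yes -> commit (commits=2)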